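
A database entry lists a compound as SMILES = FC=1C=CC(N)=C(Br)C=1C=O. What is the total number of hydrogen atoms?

5

Walk through each heavy atom and fill implicit hydrogens from standard valence (C 4, N 3, O 2, S 2, halogen 1):
  atom 1: F (halogen, monovalent) → 0 H
  atom 2: C, bond orders sum to 4 (valence 4) → 0 H
  atom 3: C, bond orders sum to 3 (valence 4) → 1 H
  atom 4: C, bond orders sum to 3 (valence 4) → 1 H
  atom 5: C, bond orders sum to 4 (valence 4) → 0 H
  atom 6: N, bond orders sum to 1 (valence 3) → 2 H
  atom 7: C, bond orders sum to 4 (valence 4) → 0 H
  atom 8: Br (halogen, monovalent) → 0 H
  atom 9: C, bond orders sum to 4 (valence 4) → 0 H
  atom 10: C, bond orders sum to 3 (valence 4) → 1 H
  atom 11: O, bond orders sum to 2 (valence 2) → 0 H
Total hydrogens: 5.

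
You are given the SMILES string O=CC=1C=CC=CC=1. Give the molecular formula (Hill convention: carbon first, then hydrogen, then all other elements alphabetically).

C7H6O

Walk through each heavy atom and fill implicit hydrogens from standard valence (C 4, N 3, O 2, S 2, halogen 1):
  atom 1: O, bond orders sum to 2 (valence 2) → 0 H
  atom 2: C, bond orders sum to 3 (valence 4) → 1 H
  atom 3: C, bond orders sum to 4 (valence 4) → 0 H
  atom 4: C, bond orders sum to 3 (valence 4) → 1 H
  atom 5: C, bond orders sum to 3 (valence 4) → 1 H
  atom 6: C, bond orders sum to 3 (valence 4) → 1 H
  atom 7: C, bond orders sum to 3 (valence 4) → 1 H
  atom 8: C, bond orders sum to 3 (valence 4) → 1 H
Totals → C:7, H:6, O:1.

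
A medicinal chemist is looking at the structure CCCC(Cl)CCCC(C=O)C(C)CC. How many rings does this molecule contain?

In SMILES, each pair of matching ring-closure digits denotes one ring-closing bond; the number of such bonds equals the number of independent rings.
Ring-closure bonds here: 0.

0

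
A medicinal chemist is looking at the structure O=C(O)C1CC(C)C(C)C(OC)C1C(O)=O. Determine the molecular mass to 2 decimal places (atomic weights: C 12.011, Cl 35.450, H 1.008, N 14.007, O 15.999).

230.26 g/mol

First, the molecular formula is C11H18O5 (counting implicit H from valence).
  C: 11 × 12.011 = 132.121
  H: 18 × 1.008 = 18.144
  O: 5 × 15.999 = 79.995
Sum: 11×12.011 + 18×1.008 + 5×15.999 = 230.260 → 230.26 g/mol.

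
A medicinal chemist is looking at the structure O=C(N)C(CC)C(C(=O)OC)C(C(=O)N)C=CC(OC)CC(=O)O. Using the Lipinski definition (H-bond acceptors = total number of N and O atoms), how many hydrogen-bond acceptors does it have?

N atoms: 2; O atoms: 7.
Lipinski HBA = 2 + 7 = 9.

9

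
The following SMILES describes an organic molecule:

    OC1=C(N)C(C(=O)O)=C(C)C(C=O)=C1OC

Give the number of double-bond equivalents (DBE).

Molecular formula: C10H11NO5.
DoU = (2C + 2 + N − H − X) / 2, where X is the halogen count and O/S are ignored.
    = (2·10 + 2 + 1 − 11 − 0) / 2 = 12 / 2 = 6.

6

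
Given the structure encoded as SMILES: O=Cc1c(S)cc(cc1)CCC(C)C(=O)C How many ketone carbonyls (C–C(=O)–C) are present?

1

The ketone motif appears at heavy-atom position 14 in the SMILES.
Other groups present: 1 aldehyde, 1 thiol.
Ketone count: 1.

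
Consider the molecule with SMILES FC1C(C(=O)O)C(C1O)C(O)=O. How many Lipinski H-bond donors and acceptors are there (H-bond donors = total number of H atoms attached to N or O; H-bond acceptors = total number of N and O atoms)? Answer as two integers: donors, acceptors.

Donors: find every N or O and count the H atoms it carries.
  atom 5 (O): bond orders sum to 2 → 0 H
  atom 6 (O): bond orders sum to 1 → 1 H
  atom 9 (O): bond orders sum to 1 → 1 H
  atom 11 (O): bond orders sum to 1 → 1 H
  atom 12 (O): bond orders sum to 2 → 0 H
Lipinski HBD = 3.
Acceptors: N atoms = 0, O atoms = 5 → HBA = 5.

3, 5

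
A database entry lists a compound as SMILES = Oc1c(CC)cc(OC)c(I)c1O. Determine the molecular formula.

Walk through each heavy atom and fill implicit hydrogens from standard valence (C 4, N 3, O 2, S 2, halogen 1); for lowercase aromatic atoms, an aromatic c carries 1 H when it has two neighbours and 0 H with three, and aromatic n carries 0 H:
  atom 1: O, bond orders sum to 1 (valence 2) → 1 H
  atom 2: aromatic c, 3 neighbours → 0 H
  atom 3: aromatic c, 3 neighbours → 0 H
  atom 4: C, bond orders sum to 2 (valence 4) → 2 H
  atom 5: C, bond orders sum to 1 (valence 4) → 3 H
  atom 6: aromatic c, 2 neighbours → 1 H
  atom 7: aromatic c, 3 neighbours → 0 H
  atom 8: O, bond orders sum to 2 (valence 2) → 0 H
  atom 9: C, bond orders sum to 1 (valence 4) → 3 H
  atom 10: aromatic c, 3 neighbours → 0 H
  atom 11: I (halogen, monovalent) → 0 H
  atom 12: aromatic c, 3 neighbours → 0 H
  atom 13: O, bond orders sum to 1 (valence 2) → 1 H
Totals → C:9, H:11, I:1, O:3.
In Hill order: C9H11IO3.

C9H11IO3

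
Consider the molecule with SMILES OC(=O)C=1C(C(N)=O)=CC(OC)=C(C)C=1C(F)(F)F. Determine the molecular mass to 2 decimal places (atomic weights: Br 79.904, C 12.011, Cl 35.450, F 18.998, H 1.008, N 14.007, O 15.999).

First, the molecular formula is C11H10F3NO4 (counting implicit H from valence).
  C: 11 × 12.011 = 132.121
  F: 3 × 18.998 = 56.994
  H: 10 × 1.008 = 10.080
  N: 1 × 14.007 = 14.007
  O: 4 × 15.999 = 63.996
Sum: 11×12.011 + 3×18.998 + 10×1.008 + 1×14.007 + 4×15.999 = 277.198 → 277.20 g/mol.

277.20 g/mol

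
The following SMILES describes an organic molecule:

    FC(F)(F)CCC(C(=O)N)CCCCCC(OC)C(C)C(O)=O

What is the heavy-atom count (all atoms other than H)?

Every atom symbol written in the SMILES (organic subset) is one heavy atom; implicit H are not written.
Heavy atoms by element → C:15, F:3, N:1, O:4.
Total: 23.

23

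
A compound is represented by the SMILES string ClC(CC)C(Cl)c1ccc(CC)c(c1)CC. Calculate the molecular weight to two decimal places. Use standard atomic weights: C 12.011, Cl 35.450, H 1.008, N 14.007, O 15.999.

First, the molecular formula is C14H20Cl2 (counting implicit H from valence).
  C: 14 × 12.011 = 168.154
  Cl: 2 × 35.450 = 70.900
  H: 20 × 1.008 = 20.160
Sum: 14×12.011 + 2×35.450 + 20×1.008 = 259.214 → 259.21 g/mol.

259.21 g/mol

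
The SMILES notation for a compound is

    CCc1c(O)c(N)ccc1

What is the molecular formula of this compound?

C8H11NO

Walk through each heavy atom and fill implicit hydrogens from standard valence (C 4, N 3, O 2, S 2, halogen 1); for lowercase aromatic atoms, an aromatic c carries 1 H when it has two neighbours and 0 H with three, and aromatic n carries 0 H:
  atom 1: C, bond orders sum to 1 (valence 4) → 3 H
  atom 2: C, bond orders sum to 2 (valence 4) → 2 H
  atom 3: aromatic c, 3 neighbours → 0 H
  atom 4: aromatic c, 3 neighbours → 0 H
  atom 5: O, bond orders sum to 1 (valence 2) → 1 H
  atom 6: aromatic c, 3 neighbours → 0 H
  atom 7: N, bond orders sum to 1 (valence 3) → 2 H
  atom 8: aromatic c, 2 neighbours → 1 H
  atom 9: aromatic c, 2 neighbours → 1 H
  atom 10: aromatic c, 2 neighbours → 1 H
Totals → C:8, H:11, N:1, O:1.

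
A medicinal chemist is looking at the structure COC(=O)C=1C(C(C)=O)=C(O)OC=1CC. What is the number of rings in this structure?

In SMILES, each pair of matching ring-closure digits denotes one ring-closing bond; the number of such bonds equals the number of independent rings.
Ring-closure bonds here: 1.

1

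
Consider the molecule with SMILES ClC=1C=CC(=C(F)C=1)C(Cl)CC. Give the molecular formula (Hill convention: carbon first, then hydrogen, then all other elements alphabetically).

Walk through each heavy atom and fill implicit hydrogens from standard valence (C 4, N 3, O 2, S 2, halogen 1):
  atom 1: Cl (halogen, monovalent) → 0 H
  atom 2: C, bond orders sum to 4 (valence 4) → 0 H
  atom 3: C, bond orders sum to 3 (valence 4) → 1 H
  atom 4: C, bond orders sum to 3 (valence 4) → 1 H
  atom 5: C, bond orders sum to 4 (valence 4) → 0 H
  atom 6: C, bond orders sum to 4 (valence 4) → 0 H
  atom 7: F (halogen, monovalent) → 0 H
  atom 8: C, bond orders sum to 3 (valence 4) → 1 H
  atom 9: C, bond orders sum to 3 (valence 4) → 1 H
  atom 10: Cl (halogen, monovalent) → 0 H
  atom 11: C, bond orders sum to 2 (valence 4) → 2 H
  atom 12: C, bond orders sum to 1 (valence 4) → 3 H
Totals → C:9, H:9, Cl:2, F:1.

C9H9Cl2F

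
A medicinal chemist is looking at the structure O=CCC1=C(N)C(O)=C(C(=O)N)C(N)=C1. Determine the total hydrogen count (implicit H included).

11

Walk through each heavy atom and fill implicit hydrogens from standard valence (C 4, N 3, O 2, S 2, halogen 1):
  atom 1: O, bond orders sum to 2 (valence 2) → 0 H
  atom 2: C, bond orders sum to 3 (valence 4) → 1 H
  atom 3: C, bond orders sum to 2 (valence 4) → 2 H
  atom 4: C, bond orders sum to 4 (valence 4) → 0 H
  atom 5: C, bond orders sum to 4 (valence 4) → 0 H
  atom 6: N, bond orders sum to 1 (valence 3) → 2 H
  atom 7: C, bond orders sum to 4 (valence 4) → 0 H
  atom 8: O, bond orders sum to 1 (valence 2) → 1 H
  atom 9: C, bond orders sum to 4 (valence 4) → 0 H
  atom 10: C, bond orders sum to 4 (valence 4) → 0 H
  atom 11: O, bond orders sum to 2 (valence 2) → 0 H
  atom 12: N, bond orders sum to 1 (valence 3) → 2 H
  atom 13: C, bond orders sum to 4 (valence 4) → 0 H
  atom 14: N, bond orders sum to 1 (valence 3) → 2 H
  atom 15: C, bond orders sum to 3 (valence 4) → 1 H
Total hydrogens: 11.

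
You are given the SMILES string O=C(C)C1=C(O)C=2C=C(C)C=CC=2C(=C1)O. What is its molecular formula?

Walk through each heavy atom and fill implicit hydrogens from standard valence (C 4, N 3, O 2, S 2, halogen 1):
  atom 1: O, bond orders sum to 2 (valence 2) → 0 H
  atom 2: C, bond orders sum to 4 (valence 4) → 0 H
  atom 3: C, bond orders sum to 1 (valence 4) → 3 H
  atom 4: C, bond orders sum to 4 (valence 4) → 0 H
  atom 5: C, bond orders sum to 4 (valence 4) → 0 H
  atom 6: O, bond orders sum to 1 (valence 2) → 1 H
  atom 7: C, bond orders sum to 4 (valence 4) → 0 H
  atom 8: C, bond orders sum to 3 (valence 4) → 1 H
  atom 9: C, bond orders sum to 4 (valence 4) → 0 H
  atom 10: C, bond orders sum to 1 (valence 4) → 3 H
  atom 11: C, bond orders sum to 3 (valence 4) → 1 H
  atom 12: C, bond orders sum to 3 (valence 4) → 1 H
  atom 13: C, bond orders sum to 4 (valence 4) → 0 H
  atom 14: C, bond orders sum to 4 (valence 4) → 0 H
  atom 15: C, bond orders sum to 3 (valence 4) → 1 H
  atom 16: O, bond orders sum to 1 (valence 2) → 1 H
Totals → C:13, H:12, O:3.
In Hill order: C13H12O3.

C13H12O3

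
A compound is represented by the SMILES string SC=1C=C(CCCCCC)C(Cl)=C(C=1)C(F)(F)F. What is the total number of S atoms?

1

Scan the SMILES for S atoms (remember two-letter symbols like Cl and Br are single atoms).
Sulfur count: 1.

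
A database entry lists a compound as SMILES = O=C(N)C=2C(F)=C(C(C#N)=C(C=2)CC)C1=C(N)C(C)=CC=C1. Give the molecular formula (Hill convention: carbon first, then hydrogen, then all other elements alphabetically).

Walk through each heavy atom and fill implicit hydrogens from standard valence (C 4, N 3, O 2, S 2, halogen 1):
  atom 1: O, bond orders sum to 2 (valence 2) → 0 H
  atom 2: C, bond orders sum to 4 (valence 4) → 0 H
  atom 3: N, bond orders sum to 1 (valence 3) → 2 H
  atom 4: C, bond orders sum to 4 (valence 4) → 0 H
  atom 5: C, bond orders sum to 4 (valence 4) → 0 H
  atom 6: F (halogen, monovalent) → 0 H
  atom 7: C, bond orders sum to 4 (valence 4) → 0 H
  atom 8: C, bond orders sum to 4 (valence 4) → 0 H
  atom 9: C, bond orders sum to 4 (valence 4) → 0 H
  atom 10: N, bond orders sum to 3 (valence 3) → 0 H
  atom 11: C, bond orders sum to 4 (valence 4) → 0 H
  atom 12: C, bond orders sum to 3 (valence 4) → 1 H
  atom 13: C, bond orders sum to 2 (valence 4) → 2 H
  atom 14: C, bond orders sum to 1 (valence 4) → 3 H
  atom 15: C, bond orders sum to 4 (valence 4) → 0 H
  atom 16: C, bond orders sum to 4 (valence 4) → 0 H
  atom 17: N, bond orders sum to 1 (valence 3) → 2 H
  atom 18: C, bond orders sum to 4 (valence 4) → 0 H
  atom 19: C, bond orders sum to 1 (valence 4) → 3 H
  atom 20: C, bond orders sum to 3 (valence 4) → 1 H
  atom 21: C, bond orders sum to 3 (valence 4) → 1 H
  atom 22: C, bond orders sum to 3 (valence 4) → 1 H
Totals → C:17, H:16, F:1, N:3, O:1.

C17H16FN3O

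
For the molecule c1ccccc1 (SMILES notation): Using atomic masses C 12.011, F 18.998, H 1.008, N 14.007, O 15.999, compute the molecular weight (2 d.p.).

78.11 g/mol

First, the molecular formula is C6H6 (counting implicit H from valence).
  C: 6 × 12.011 = 72.066
  H: 6 × 1.008 = 6.048
Sum: 6×12.011 + 6×1.008 = 78.114 → 78.11 g/mol.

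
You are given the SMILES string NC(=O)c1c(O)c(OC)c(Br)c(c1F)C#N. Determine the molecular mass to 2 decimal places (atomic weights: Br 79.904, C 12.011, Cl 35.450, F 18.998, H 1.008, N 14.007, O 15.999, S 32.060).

289.06 g/mol

First, the molecular formula is C9H6BrFN2O3 (counting implicit H from valence).
  Br: 1 × 79.904 = 79.904
  C: 9 × 12.011 = 108.099
  F: 1 × 18.998 = 18.998
  H: 6 × 1.008 = 6.048
  N: 2 × 14.007 = 28.014
  O: 3 × 15.999 = 47.997
Sum: 1×79.904 + 9×12.011 + 1×18.998 + 6×1.008 + 2×14.007 + 3×15.999 = 289.060 → 289.06 g/mol.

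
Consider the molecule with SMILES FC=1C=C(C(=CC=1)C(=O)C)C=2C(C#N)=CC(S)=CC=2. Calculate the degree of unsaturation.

Degree of unsaturation = (number of rings) + (number of π bonds).
Ring closures in the SMILES: 2.
π bonds: 7 double bonds (each 1 DoU), 1 triple bond (each 2 DoU) → 9 DoU from unsaturation.
Total DoU = 2 + 9 = 11.

11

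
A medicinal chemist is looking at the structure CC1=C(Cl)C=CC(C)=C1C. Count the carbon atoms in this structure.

Count every carbon token in the SMILES (each C, including those in ring-closure positions and inside branches).
Carbon count: 9.

9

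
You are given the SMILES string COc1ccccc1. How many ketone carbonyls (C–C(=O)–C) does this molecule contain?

Scan the SMILES for the ketone motif — none present.
Groups that are present: 1 ether.

0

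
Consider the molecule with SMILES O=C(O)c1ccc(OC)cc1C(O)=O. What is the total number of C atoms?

9

Count every carbon token in the SMILES (each C, including those in ring-closure positions and inside branches).
Carbon count: 9.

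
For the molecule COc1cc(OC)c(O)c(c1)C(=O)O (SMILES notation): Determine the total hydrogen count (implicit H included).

Walk through each heavy atom and fill implicit hydrogens from standard valence (C 4, N 3, O 2, S 2, halogen 1); for lowercase aromatic atoms, an aromatic c carries 1 H when it has two neighbours and 0 H with three, and aromatic n carries 0 H:
  atom 1: C, bond orders sum to 1 (valence 4) → 3 H
  atom 2: O, bond orders sum to 2 (valence 2) → 0 H
  atom 3: aromatic c, 3 neighbours → 0 H
  atom 4: aromatic c, 2 neighbours → 1 H
  atom 5: aromatic c, 3 neighbours → 0 H
  atom 6: O, bond orders sum to 2 (valence 2) → 0 H
  atom 7: C, bond orders sum to 1 (valence 4) → 3 H
  atom 8: aromatic c, 3 neighbours → 0 H
  atom 9: O, bond orders sum to 1 (valence 2) → 1 H
  atom 10: aromatic c, 3 neighbours → 0 H
  atom 11: aromatic c, 2 neighbours → 1 H
  atom 12: C, bond orders sum to 4 (valence 4) → 0 H
  atom 13: O, bond orders sum to 2 (valence 2) → 0 H
  atom 14: O, bond orders sum to 1 (valence 2) → 1 H
Total hydrogens: 10.

10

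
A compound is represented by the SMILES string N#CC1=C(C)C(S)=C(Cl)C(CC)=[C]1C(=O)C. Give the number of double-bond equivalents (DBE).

7

Degree of unsaturation = (number of rings) + (number of π bonds).
Ring closures in the SMILES: 1.
π bonds: 4 double bonds (each 1 DoU), 1 triple bond (each 2 DoU) → 6 DoU from unsaturation.
Total DoU = 1 + 6 = 7.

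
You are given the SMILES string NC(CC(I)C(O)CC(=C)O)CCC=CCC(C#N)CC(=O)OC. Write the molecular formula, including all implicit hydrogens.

Walk through each heavy atom and fill implicit hydrogens from standard valence (C 4, N 3, O 2, S 2, halogen 1):
  atom 1: N, bond orders sum to 1 (valence 3) → 2 H
  atom 2: C, bond orders sum to 3 (valence 4) → 1 H
  atom 3: C, bond orders sum to 2 (valence 4) → 2 H
  atom 4: C, bond orders sum to 3 (valence 4) → 1 H
  atom 5: I (halogen, monovalent) → 0 H
  atom 6: C, bond orders sum to 3 (valence 4) → 1 H
  atom 7: O, bond orders sum to 1 (valence 2) → 1 H
  atom 8: C, bond orders sum to 2 (valence 4) → 2 H
  atom 9: C, bond orders sum to 4 (valence 4) → 0 H
  atom 10: C, bond orders sum to 2 (valence 4) → 2 H
  atom 11: O, bond orders sum to 1 (valence 2) → 1 H
  atom 12: C, bond orders sum to 2 (valence 4) → 2 H
  atom 13: C, bond orders sum to 2 (valence 4) → 2 H
  atom 14: C, bond orders sum to 3 (valence 4) → 1 H
  atom 15: C, bond orders sum to 3 (valence 4) → 1 H
  atom 16: C, bond orders sum to 2 (valence 4) → 2 H
  atom 17: C, bond orders sum to 3 (valence 4) → 1 H
  atom 18: C, bond orders sum to 4 (valence 4) → 0 H
  atom 19: N, bond orders sum to 3 (valence 3) → 0 H
  atom 20: C, bond orders sum to 2 (valence 4) → 2 H
  atom 21: C, bond orders sum to 4 (valence 4) → 0 H
  atom 22: O, bond orders sum to 2 (valence 2) → 0 H
  atom 23: O, bond orders sum to 2 (valence 2) → 0 H
  atom 24: C, bond orders sum to 1 (valence 4) → 3 H
Totals → C:17, H:27, I:1, N:2, O:4.
In Hill order: C17H27IN2O4.

C17H27IN2O4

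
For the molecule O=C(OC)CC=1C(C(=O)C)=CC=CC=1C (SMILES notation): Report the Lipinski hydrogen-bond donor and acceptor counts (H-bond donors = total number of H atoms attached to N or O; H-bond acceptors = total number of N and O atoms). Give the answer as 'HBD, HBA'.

0, 3

Donors: find every N or O and count the H atoms it carries.
  atom 1 (O): bond orders sum to 2 → 0 H
  atom 3 (O): bond orders sum to 2 → 0 H
  atom 9 (O): bond orders sum to 2 → 0 H
Lipinski HBD = 0.
Acceptors: N atoms = 0, O atoms = 3 → HBA = 3.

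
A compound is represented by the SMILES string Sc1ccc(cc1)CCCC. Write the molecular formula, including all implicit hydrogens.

C10H14S

Walk through each heavy atom and fill implicit hydrogens from standard valence (C 4, N 3, O 2, S 2, halogen 1); for lowercase aromatic atoms, an aromatic c carries 1 H when it has two neighbours and 0 H with three, and aromatic n carries 0 H:
  atom 1: S, bond orders sum to 1 (valence 2) → 1 H
  atom 2: aromatic c, 3 neighbours → 0 H
  atom 3: aromatic c, 2 neighbours → 1 H
  atom 4: aromatic c, 2 neighbours → 1 H
  atom 5: aromatic c, 3 neighbours → 0 H
  atom 6: aromatic c, 2 neighbours → 1 H
  atom 7: aromatic c, 2 neighbours → 1 H
  atom 8: C, bond orders sum to 2 (valence 4) → 2 H
  atom 9: C, bond orders sum to 2 (valence 4) → 2 H
  atom 10: C, bond orders sum to 2 (valence 4) → 2 H
  atom 11: C, bond orders sum to 1 (valence 4) → 3 H
Totals → C:10, H:14, S:1.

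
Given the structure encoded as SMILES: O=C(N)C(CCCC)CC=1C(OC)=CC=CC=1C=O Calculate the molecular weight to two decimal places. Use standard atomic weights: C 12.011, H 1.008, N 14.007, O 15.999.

First, the molecular formula is C15H21NO3 (counting implicit H from valence).
  C: 15 × 12.011 = 180.165
  H: 21 × 1.008 = 21.168
  N: 1 × 14.007 = 14.007
  O: 3 × 15.999 = 47.997
Sum: 15×12.011 + 21×1.008 + 1×14.007 + 3×15.999 = 263.337 → 263.34 g/mol.

263.34 g/mol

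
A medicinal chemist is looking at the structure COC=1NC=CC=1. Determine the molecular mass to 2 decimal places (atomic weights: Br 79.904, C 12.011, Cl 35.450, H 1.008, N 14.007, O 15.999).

97.12 g/mol

First, the molecular formula is C5H7NO (counting implicit H from valence).
  C: 5 × 12.011 = 60.055
  H: 7 × 1.008 = 7.056
  N: 1 × 14.007 = 14.007
  O: 1 × 15.999 = 15.999
Sum: 5×12.011 + 7×1.008 + 1×14.007 + 1×15.999 = 97.117 → 97.12 g/mol.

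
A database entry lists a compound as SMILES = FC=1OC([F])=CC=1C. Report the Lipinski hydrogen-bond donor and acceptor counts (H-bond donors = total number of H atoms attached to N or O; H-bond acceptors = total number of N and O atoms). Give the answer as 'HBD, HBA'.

0, 1

Donors: find every N or O and count the H atoms it carries.
  atom 3 (O): bond orders sum to 2 → 0 H
Lipinski HBD = 0.
Acceptors: N atoms = 0, O atoms = 1 → HBA = 1.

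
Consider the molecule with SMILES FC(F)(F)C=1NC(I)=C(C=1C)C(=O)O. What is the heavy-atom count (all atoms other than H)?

Every atom symbol written in the SMILES (organic subset) is one heavy atom; implicit H are not written.
Heavy atoms by element → C:7, F:3, I:1, N:1, O:2.
Total: 14.

14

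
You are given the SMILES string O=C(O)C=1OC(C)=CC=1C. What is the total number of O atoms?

Scan the SMILES for O atoms (remember two-letter symbols like Cl and Br are single atoms).
Oxygen count: 3.

3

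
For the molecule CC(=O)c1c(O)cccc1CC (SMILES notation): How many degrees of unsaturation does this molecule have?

5

Molecular formula: C10H12O2.
DoU = (2C + 2 + N − H − X) / 2, where X is the halogen count and O/S are ignored.
    = (2·10 + 2 + 0 − 12 − 0) / 2 = 10 / 2 = 5.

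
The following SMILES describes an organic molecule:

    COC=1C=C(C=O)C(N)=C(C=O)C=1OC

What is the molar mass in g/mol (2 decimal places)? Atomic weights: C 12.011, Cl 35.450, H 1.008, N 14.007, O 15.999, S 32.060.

209.20 g/mol

First, the molecular formula is C10H11NO4 (counting implicit H from valence).
  C: 10 × 12.011 = 120.110
  H: 11 × 1.008 = 11.088
  N: 1 × 14.007 = 14.007
  O: 4 × 15.999 = 63.996
Sum: 10×12.011 + 11×1.008 + 1×14.007 + 4×15.999 = 209.201 → 209.20 g/mol.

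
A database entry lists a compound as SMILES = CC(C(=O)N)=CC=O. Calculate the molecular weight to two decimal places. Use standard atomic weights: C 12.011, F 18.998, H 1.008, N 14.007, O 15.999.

First, the molecular formula is C5H7NO2 (counting implicit H from valence).
  C: 5 × 12.011 = 60.055
  H: 7 × 1.008 = 7.056
  N: 1 × 14.007 = 14.007
  O: 2 × 15.999 = 31.998
Sum: 5×12.011 + 7×1.008 + 1×14.007 + 2×15.999 = 113.116 → 113.12 g/mol.

113.12 g/mol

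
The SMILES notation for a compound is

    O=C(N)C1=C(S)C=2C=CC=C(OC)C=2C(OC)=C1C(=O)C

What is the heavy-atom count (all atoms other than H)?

21

Every atom symbol written in the SMILES (organic subset) is one heavy atom; implicit H are not written.
Heavy atoms by element → C:15, N:1, O:4, S:1.
Total: 21.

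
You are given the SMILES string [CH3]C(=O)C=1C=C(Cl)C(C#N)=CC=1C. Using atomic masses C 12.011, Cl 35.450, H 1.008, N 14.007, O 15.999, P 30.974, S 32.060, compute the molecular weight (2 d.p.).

First, the molecular formula is C10H8ClNO (counting implicit H from valence).
  C: 10 × 12.011 = 120.110
  Cl: 1 × 35.450 = 35.450
  H: 8 × 1.008 = 8.064
  N: 1 × 14.007 = 14.007
  O: 1 × 15.999 = 15.999
Sum: 10×12.011 + 1×35.450 + 8×1.008 + 1×14.007 + 1×15.999 = 193.630 → 193.63 g/mol.

193.63 g/mol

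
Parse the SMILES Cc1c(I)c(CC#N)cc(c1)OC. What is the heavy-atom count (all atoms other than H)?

Every atom symbol written in the SMILES (organic subset) is one heavy atom; implicit H are not written.
Heavy atoms by element → C:10, I:1, N:1, O:1.
Total: 13.

13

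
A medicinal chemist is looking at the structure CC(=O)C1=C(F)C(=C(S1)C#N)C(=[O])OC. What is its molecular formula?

Walk through each heavy atom and fill implicit hydrogens from standard valence (C 4, N 3, O 2, S 2, halogen 1):
  atom 1: C, bond orders sum to 1 (valence 4) → 3 H
  atom 2: C, bond orders sum to 4 (valence 4) → 0 H
  atom 3: O, bond orders sum to 2 (valence 2) → 0 H
  atom 4: C, bond orders sum to 4 (valence 4) → 0 H
  atom 5: C, bond orders sum to 4 (valence 4) → 0 H
  atom 6: F (halogen, monovalent) → 0 H
  atom 7: C, bond orders sum to 4 (valence 4) → 0 H
  atom 8: C, bond orders sum to 4 (valence 4) → 0 H
  atom 9: S, bond orders sum to 2 (valence 2) → 0 H
  atom 10: C, bond orders sum to 4 (valence 4) → 0 H
  atom 11: N, bond orders sum to 3 (valence 3) → 0 H
  atom 12: C, bond orders sum to 4 (valence 4) → 0 H
  atom 13: O with explicit H count 0
  atom 14: O, bond orders sum to 2 (valence 2) → 0 H
  atom 15: C, bond orders sum to 1 (valence 4) → 3 H
Totals → C:9, H:6, F:1, N:1, O:3, S:1.

C9H6FNO3S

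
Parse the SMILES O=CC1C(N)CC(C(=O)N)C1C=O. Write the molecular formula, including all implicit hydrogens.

Walk through each heavy atom and fill implicit hydrogens from standard valence (C 4, N 3, O 2, S 2, halogen 1):
  atom 1: O, bond orders sum to 2 (valence 2) → 0 H
  atom 2: C, bond orders sum to 3 (valence 4) → 1 H
  atom 3: C, bond orders sum to 3 (valence 4) → 1 H
  atom 4: C, bond orders sum to 3 (valence 4) → 1 H
  atom 5: N, bond orders sum to 1 (valence 3) → 2 H
  atom 6: C, bond orders sum to 2 (valence 4) → 2 H
  atom 7: C, bond orders sum to 3 (valence 4) → 1 H
  atom 8: C, bond orders sum to 4 (valence 4) → 0 H
  atom 9: O, bond orders sum to 2 (valence 2) → 0 H
  atom 10: N, bond orders sum to 1 (valence 3) → 2 H
  atom 11: C, bond orders sum to 3 (valence 4) → 1 H
  atom 12: C, bond orders sum to 3 (valence 4) → 1 H
  atom 13: O, bond orders sum to 2 (valence 2) → 0 H
Totals → C:8, H:12, N:2, O:3.

C8H12N2O3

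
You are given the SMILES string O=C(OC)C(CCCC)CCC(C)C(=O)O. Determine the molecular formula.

C12H22O4

Walk through each heavy atom and fill implicit hydrogens from standard valence (C 4, N 3, O 2, S 2, halogen 1):
  atom 1: O, bond orders sum to 2 (valence 2) → 0 H
  atom 2: C, bond orders sum to 4 (valence 4) → 0 H
  atom 3: O, bond orders sum to 2 (valence 2) → 0 H
  atom 4: C, bond orders sum to 1 (valence 4) → 3 H
  atom 5: C, bond orders sum to 3 (valence 4) → 1 H
  atom 6: C, bond orders sum to 2 (valence 4) → 2 H
  atom 7: C, bond orders sum to 2 (valence 4) → 2 H
  atom 8: C, bond orders sum to 2 (valence 4) → 2 H
  atom 9: C, bond orders sum to 1 (valence 4) → 3 H
  atom 10: C, bond orders sum to 2 (valence 4) → 2 H
  atom 11: C, bond orders sum to 2 (valence 4) → 2 H
  atom 12: C, bond orders sum to 3 (valence 4) → 1 H
  atom 13: C, bond orders sum to 1 (valence 4) → 3 H
  atom 14: C, bond orders sum to 4 (valence 4) → 0 H
  atom 15: O, bond orders sum to 2 (valence 2) → 0 H
  atom 16: O, bond orders sum to 1 (valence 2) → 1 H
Totals → C:12, H:22, O:4.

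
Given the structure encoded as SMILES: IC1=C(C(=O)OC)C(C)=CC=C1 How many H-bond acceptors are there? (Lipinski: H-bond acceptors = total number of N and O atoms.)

N atoms: 0; O atoms: 2.
Lipinski HBA = 0 + 2 = 2.

2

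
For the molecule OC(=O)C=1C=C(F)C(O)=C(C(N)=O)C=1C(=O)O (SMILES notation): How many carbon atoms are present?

9

Count every carbon token in the SMILES (each C, including those in ring-closure positions and inside branches).
Carbon count: 9.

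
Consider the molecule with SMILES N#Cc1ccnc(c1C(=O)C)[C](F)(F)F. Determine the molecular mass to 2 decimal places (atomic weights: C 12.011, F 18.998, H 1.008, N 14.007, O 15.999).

First, the molecular formula is C9H5F3N2O (counting implicit H from valence).
  C: 9 × 12.011 = 108.099
  F: 3 × 18.998 = 56.994
  H: 5 × 1.008 = 5.040
  N: 2 × 14.007 = 28.014
  O: 1 × 15.999 = 15.999
Sum: 9×12.011 + 3×18.998 + 5×1.008 + 2×14.007 + 1×15.999 = 214.146 → 214.15 g/mol.

214.15 g/mol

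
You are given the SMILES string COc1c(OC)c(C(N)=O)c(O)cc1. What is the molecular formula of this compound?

Walk through each heavy atom and fill implicit hydrogens from standard valence (C 4, N 3, O 2, S 2, halogen 1); for lowercase aromatic atoms, an aromatic c carries 1 H when it has two neighbours and 0 H with three, and aromatic n carries 0 H:
  atom 1: C, bond orders sum to 1 (valence 4) → 3 H
  atom 2: O, bond orders sum to 2 (valence 2) → 0 H
  atom 3: aromatic c, 3 neighbours → 0 H
  atom 4: aromatic c, 3 neighbours → 0 H
  atom 5: O, bond orders sum to 2 (valence 2) → 0 H
  atom 6: C, bond orders sum to 1 (valence 4) → 3 H
  atom 7: aromatic c, 3 neighbours → 0 H
  atom 8: C, bond orders sum to 4 (valence 4) → 0 H
  atom 9: N, bond orders sum to 1 (valence 3) → 2 H
  atom 10: O, bond orders sum to 2 (valence 2) → 0 H
  atom 11: aromatic c, 3 neighbours → 0 H
  atom 12: O, bond orders sum to 1 (valence 2) → 1 H
  atom 13: aromatic c, 2 neighbours → 1 H
  atom 14: aromatic c, 2 neighbours → 1 H
Totals → C:9, H:11, N:1, O:4.

C9H11NO4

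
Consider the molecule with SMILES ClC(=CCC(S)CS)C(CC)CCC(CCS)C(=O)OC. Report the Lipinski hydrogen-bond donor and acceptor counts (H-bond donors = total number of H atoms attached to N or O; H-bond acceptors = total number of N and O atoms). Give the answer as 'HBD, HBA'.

0, 2

Donors: find every N or O and count the H atoms it carries.
  atom 19 (O): bond orders sum to 2 → 0 H
  atom 20 (O): bond orders sum to 2 → 0 H
Lipinski HBD = 0.
Acceptors: N atoms = 0, O atoms = 2 → HBA = 2.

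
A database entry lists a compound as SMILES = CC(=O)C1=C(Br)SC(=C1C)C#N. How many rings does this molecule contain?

1

In SMILES, each pair of matching ring-closure digits denotes one ring-closing bond; the number of such bonds equals the number of independent rings.
Ring-closure bonds here: 1.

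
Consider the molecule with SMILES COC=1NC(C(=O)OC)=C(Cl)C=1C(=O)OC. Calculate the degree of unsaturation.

Molecular formula: C9H10ClNO5.
DoU = (2C + 2 + N − H − X) / 2, where X is the halogen count and O/S are ignored.
    = (2·9 + 2 + 1 − 10 − 1) / 2 = 10 / 2 = 5.

5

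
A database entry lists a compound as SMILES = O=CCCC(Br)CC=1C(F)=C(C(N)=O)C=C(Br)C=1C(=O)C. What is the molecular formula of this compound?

C14H14Br2FNO3

Walk through each heavy atom and fill implicit hydrogens from standard valence (C 4, N 3, O 2, S 2, halogen 1):
  atom 1: O, bond orders sum to 2 (valence 2) → 0 H
  atom 2: C, bond orders sum to 3 (valence 4) → 1 H
  atom 3: C, bond orders sum to 2 (valence 4) → 2 H
  atom 4: C, bond orders sum to 2 (valence 4) → 2 H
  atom 5: C, bond orders sum to 3 (valence 4) → 1 H
  atom 6: Br (halogen, monovalent) → 0 H
  atom 7: C, bond orders sum to 2 (valence 4) → 2 H
  atom 8: C, bond orders sum to 4 (valence 4) → 0 H
  atom 9: C, bond orders sum to 4 (valence 4) → 0 H
  atom 10: F (halogen, monovalent) → 0 H
  atom 11: C, bond orders sum to 4 (valence 4) → 0 H
  atom 12: C, bond orders sum to 4 (valence 4) → 0 H
  atom 13: N, bond orders sum to 1 (valence 3) → 2 H
  atom 14: O, bond orders sum to 2 (valence 2) → 0 H
  atom 15: C, bond orders sum to 3 (valence 4) → 1 H
  atom 16: C, bond orders sum to 4 (valence 4) → 0 H
  atom 17: Br (halogen, monovalent) → 0 H
  atom 18: C, bond orders sum to 4 (valence 4) → 0 H
  atom 19: C, bond orders sum to 4 (valence 4) → 0 H
  atom 20: O, bond orders sum to 2 (valence 2) → 0 H
  atom 21: C, bond orders sum to 1 (valence 4) → 3 H
Totals → C:14, H:14, Br:2, F:1, N:1, O:3.
In Hill order: C14H14Br2FNO3.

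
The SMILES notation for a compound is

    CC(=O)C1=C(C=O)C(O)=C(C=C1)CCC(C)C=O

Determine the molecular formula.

Walk through each heavy atom and fill implicit hydrogens from standard valence (C 4, N 3, O 2, S 2, halogen 1):
  atom 1: C, bond orders sum to 1 (valence 4) → 3 H
  atom 2: C, bond orders sum to 4 (valence 4) → 0 H
  atom 3: O, bond orders sum to 2 (valence 2) → 0 H
  atom 4: C, bond orders sum to 4 (valence 4) → 0 H
  atom 5: C, bond orders sum to 4 (valence 4) → 0 H
  atom 6: C, bond orders sum to 3 (valence 4) → 1 H
  atom 7: O, bond orders sum to 2 (valence 2) → 0 H
  atom 8: C, bond orders sum to 4 (valence 4) → 0 H
  atom 9: O, bond orders sum to 1 (valence 2) → 1 H
  atom 10: C, bond orders sum to 4 (valence 4) → 0 H
  atom 11: C, bond orders sum to 3 (valence 4) → 1 H
  atom 12: C, bond orders sum to 3 (valence 4) → 1 H
  atom 13: C, bond orders sum to 2 (valence 4) → 2 H
  atom 14: C, bond orders sum to 2 (valence 4) → 2 H
  atom 15: C, bond orders sum to 3 (valence 4) → 1 H
  atom 16: C, bond orders sum to 1 (valence 4) → 3 H
  atom 17: C, bond orders sum to 3 (valence 4) → 1 H
  atom 18: O, bond orders sum to 2 (valence 2) → 0 H
Totals → C:14, H:16, O:4.

C14H16O4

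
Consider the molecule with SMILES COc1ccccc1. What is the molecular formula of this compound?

C7H8O

Walk through each heavy atom and fill implicit hydrogens from standard valence (C 4, N 3, O 2, S 2, halogen 1); for lowercase aromatic atoms, an aromatic c carries 1 H when it has two neighbours and 0 H with three, and aromatic n carries 0 H:
  atom 1: C, bond orders sum to 1 (valence 4) → 3 H
  atom 2: O, bond orders sum to 2 (valence 2) → 0 H
  atom 3: aromatic c, 3 neighbours → 0 H
  atom 4: aromatic c, 2 neighbours → 1 H
  atom 5: aromatic c, 2 neighbours → 1 H
  atom 6: aromatic c, 2 neighbours → 1 H
  atom 7: aromatic c, 2 neighbours → 1 H
  atom 8: aromatic c, 2 neighbours → 1 H
Totals → C:7, H:8, O:1.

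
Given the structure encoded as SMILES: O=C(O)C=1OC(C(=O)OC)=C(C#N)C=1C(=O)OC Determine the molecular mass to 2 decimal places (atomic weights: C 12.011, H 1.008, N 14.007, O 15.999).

First, the molecular formula is C10H7NO7 (counting implicit H from valence).
  C: 10 × 12.011 = 120.110
  H: 7 × 1.008 = 7.056
  N: 1 × 14.007 = 14.007
  O: 7 × 15.999 = 111.993
Sum: 10×12.011 + 7×1.008 + 1×14.007 + 7×15.999 = 253.166 → 253.17 g/mol.

253.17 g/mol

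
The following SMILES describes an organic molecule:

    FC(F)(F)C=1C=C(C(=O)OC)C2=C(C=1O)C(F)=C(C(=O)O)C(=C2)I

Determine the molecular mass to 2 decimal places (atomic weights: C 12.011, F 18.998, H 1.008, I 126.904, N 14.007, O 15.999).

First, the molecular formula is C14H7F4IO5 (counting implicit H from valence).
  C: 14 × 12.011 = 168.154
  F: 4 × 18.998 = 75.992
  H: 7 × 1.008 = 7.056
  I: 1 × 126.904 = 126.904
  O: 5 × 15.999 = 79.995
Sum: 14×12.011 + 4×18.998 + 7×1.008 + 1×126.904 + 5×15.999 = 458.101 → 458.10 g/mol.

458.10 g/mol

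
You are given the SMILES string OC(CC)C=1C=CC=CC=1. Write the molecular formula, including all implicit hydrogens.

C9H12O

Walk through each heavy atom and fill implicit hydrogens from standard valence (C 4, N 3, O 2, S 2, halogen 1):
  atom 1: O, bond orders sum to 1 (valence 2) → 1 H
  atom 2: C, bond orders sum to 3 (valence 4) → 1 H
  atom 3: C, bond orders sum to 2 (valence 4) → 2 H
  atom 4: C, bond orders sum to 1 (valence 4) → 3 H
  atom 5: C, bond orders sum to 4 (valence 4) → 0 H
  atom 6: C, bond orders sum to 3 (valence 4) → 1 H
  atom 7: C, bond orders sum to 3 (valence 4) → 1 H
  atom 8: C, bond orders sum to 3 (valence 4) → 1 H
  atom 9: C, bond orders sum to 3 (valence 4) → 1 H
  atom 10: C, bond orders sum to 3 (valence 4) → 1 H
Totals → C:9, H:12, O:1.
In Hill order: C9H12O.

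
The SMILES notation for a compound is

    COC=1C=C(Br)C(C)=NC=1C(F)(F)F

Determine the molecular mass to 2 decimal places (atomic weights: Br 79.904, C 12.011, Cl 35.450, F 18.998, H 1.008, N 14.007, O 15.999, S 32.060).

270.05 g/mol

First, the molecular formula is C8H7BrF3NO (counting implicit H from valence).
  Br: 1 × 79.904 = 79.904
  C: 8 × 12.011 = 96.088
  F: 3 × 18.998 = 56.994
  H: 7 × 1.008 = 7.056
  N: 1 × 14.007 = 14.007
  O: 1 × 15.999 = 15.999
Sum: 1×79.904 + 8×12.011 + 3×18.998 + 7×1.008 + 1×14.007 + 1×15.999 = 270.048 → 270.05 g/mol.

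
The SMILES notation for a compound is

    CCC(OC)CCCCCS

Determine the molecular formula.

C9H20OS

Walk through each heavy atom and fill implicit hydrogens from standard valence (C 4, N 3, O 2, S 2, halogen 1):
  atom 1: C, bond orders sum to 1 (valence 4) → 3 H
  atom 2: C, bond orders sum to 2 (valence 4) → 2 H
  atom 3: C, bond orders sum to 3 (valence 4) → 1 H
  atom 4: O, bond orders sum to 2 (valence 2) → 0 H
  atom 5: C, bond orders sum to 1 (valence 4) → 3 H
  atom 6: C, bond orders sum to 2 (valence 4) → 2 H
  atom 7: C, bond orders sum to 2 (valence 4) → 2 H
  atom 8: C, bond orders sum to 2 (valence 4) → 2 H
  atom 9: C, bond orders sum to 2 (valence 4) → 2 H
  atom 10: C, bond orders sum to 2 (valence 4) → 2 H
  atom 11: S, bond orders sum to 1 (valence 2) → 1 H
Totals → C:9, H:20, O:1, S:1.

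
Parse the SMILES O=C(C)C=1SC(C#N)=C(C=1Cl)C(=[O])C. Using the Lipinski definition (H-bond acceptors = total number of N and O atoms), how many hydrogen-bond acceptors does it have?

N atoms: 1; O atoms: 2.
Lipinski HBA = 1 + 2 = 3.

3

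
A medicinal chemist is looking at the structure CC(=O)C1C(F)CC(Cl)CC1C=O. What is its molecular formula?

C9H12ClFO2

Walk through each heavy atom and fill implicit hydrogens from standard valence (C 4, N 3, O 2, S 2, halogen 1):
  atom 1: C, bond orders sum to 1 (valence 4) → 3 H
  atom 2: C, bond orders sum to 4 (valence 4) → 0 H
  atom 3: O, bond orders sum to 2 (valence 2) → 0 H
  atom 4: C, bond orders sum to 3 (valence 4) → 1 H
  atom 5: C, bond orders sum to 3 (valence 4) → 1 H
  atom 6: F (halogen, monovalent) → 0 H
  atom 7: C, bond orders sum to 2 (valence 4) → 2 H
  atom 8: C, bond orders sum to 3 (valence 4) → 1 H
  atom 9: Cl (halogen, monovalent) → 0 H
  atom 10: C, bond orders sum to 2 (valence 4) → 2 H
  atom 11: C, bond orders sum to 3 (valence 4) → 1 H
  atom 12: C, bond orders sum to 3 (valence 4) → 1 H
  atom 13: O, bond orders sum to 2 (valence 2) → 0 H
Totals → C:9, H:12, Cl:1, F:1, O:2.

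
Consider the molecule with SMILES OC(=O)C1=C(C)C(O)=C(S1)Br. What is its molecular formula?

C6H5BrO3S

Walk through each heavy atom and fill implicit hydrogens from standard valence (C 4, N 3, O 2, S 2, halogen 1):
  atom 1: O, bond orders sum to 1 (valence 2) → 1 H
  atom 2: C, bond orders sum to 4 (valence 4) → 0 H
  atom 3: O, bond orders sum to 2 (valence 2) → 0 H
  atom 4: C, bond orders sum to 4 (valence 4) → 0 H
  atom 5: C, bond orders sum to 4 (valence 4) → 0 H
  atom 6: C, bond orders sum to 1 (valence 4) → 3 H
  atom 7: C, bond orders sum to 4 (valence 4) → 0 H
  atom 8: O, bond orders sum to 1 (valence 2) → 1 H
  atom 9: C, bond orders sum to 4 (valence 4) → 0 H
  atom 10: S, bond orders sum to 2 (valence 2) → 0 H
  atom 11: Br (halogen, monovalent) → 0 H
Totals → C:6, H:5, Br:1, O:3, S:1.
In Hill order: C6H5BrO3S.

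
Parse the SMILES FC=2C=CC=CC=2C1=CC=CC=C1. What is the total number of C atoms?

12

Count every carbon token in the SMILES (each C, including those in ring-closure positions and inside branches).
Carbon count: 12.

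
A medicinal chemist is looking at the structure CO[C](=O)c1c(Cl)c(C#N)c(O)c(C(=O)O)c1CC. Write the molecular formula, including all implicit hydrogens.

C12H10ClNO5

Walk through each heavy atom and fill implicit hydrogens from standard valence (C 4, N 3, O 2, S 2, halogen 1); for lowercase aromatic atoms, an aromatic c carries 1 H when it has two neighbours and 0 H with three, and aromatic n carries 0 H:
  atom 1: C, bond orders sum to 1 (valence 4) → 3 H
  atom 2: O, bond orders sum to 2 (valence 2) → 0 H
  atom 3: C with explicit H count 0
  atom 4: O, bond orders sum to 2 (valence 2) → 0 H
  atom 5: aromatic c, 3 neighbours → 0 H
  atom 6: aromatic c, 3 neighbours → 0 H
  atom 7: Cl (halogen, monovalent) → 0 H
  atom 8: aromatic c, 3 neighbours → 0 H
  atom 9: C, bond orders sum to 4 (valence 4) → 0 H
  atom 10: N, bond orders sum to 3 (valence 3) → 0 H
  atom 11: aromatic c, 3 neighbours → 0 H
  atom 12: O, bond orders sum to 1 (valence 2) → 1 H
  atom 13: aromatic c, 3 neighbours → 0 H
  atom 14: C, bond orders sum to 4 (valence 4) → 0 H
  atom 15: O, bond orders sum to 2 (valence 2) → 0 H
  atom 16: O, bond orders sum to 1 (valence 2) → 1 H
  atom 17: aromatic c, 3 neighbours → 0 H
  atom 18: C, bond orders sum to 2 (valence 4) → 2 H
  atom 19: C, bond orders sum to 1 (valence 4) → 3 H
Totals → C:12, H:10, Cl:1, N:1, O:5.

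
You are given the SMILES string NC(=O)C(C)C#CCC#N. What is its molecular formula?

C7H8N2O

Walk through each heavy atom and fill implicit hydrogens from standard valence (C 4, N 3, O 2, S 2, halogen 1):
  atom 1: N, bond orders sum to 1 (valence 3) → 2 H
  atom 2: C, bond orders sum to 4 (valence 4) → 0 H
  atom 3: O, bond orders sum to 2 (valence 2) → 0 H
  atom 4: C, bond orders sum to 3 (valence 4) → 1 H
  atom 5: C, bond orders sum to 1 (valence 4) → 3 H
  atom 6: C, bond orders sum to 4 (valence 4) → 0 H
  atom 7: C, bond orders sum to 4 (valence 4) → 0 H
  atom 8: C, bond orders sum to 2 (valence 4) → 2 H
  atom 9: C, bond orders sum to 4 (valence 4) → 0 H
  atom 10: N, bond orders sum to 3 (valence 3) → 0 H
Totals → C:7, H:8, N:2, O:1.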